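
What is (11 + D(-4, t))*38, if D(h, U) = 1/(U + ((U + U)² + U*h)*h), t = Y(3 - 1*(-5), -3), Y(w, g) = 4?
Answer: 39273/94 ≈ 417.80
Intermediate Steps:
t = 4
D(h, U) = 1/(U + h*(4*U² + U*h)) (D(h, U) = 1/(U + ((2*U)² + U*h)*h) = 1/(U + (4*U² + U*h)*h) = 1/(U + h*(4*U² + U*h)))
(11 + D(-4, t))*38 = (11 + 1/(4*(1 + (-4)² + 4*4*(-4))))*38 = (11 + 1/(4*(1 + 16 - 64)))*38 = (11 + (¼)/(-47))*38 = (11 + (¼)*(-1/47))*38 = (11 - 1/188)*38 = (2067/188)*38 = 39273/94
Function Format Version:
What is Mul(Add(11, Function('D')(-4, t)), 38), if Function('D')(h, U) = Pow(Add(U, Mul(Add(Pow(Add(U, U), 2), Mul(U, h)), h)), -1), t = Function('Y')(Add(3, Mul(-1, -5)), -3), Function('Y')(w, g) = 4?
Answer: Rational(39273, 94) ≈ 417.80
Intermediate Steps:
t = 4
Function('D')(h, U) = Pow(Add(U, Mul(h, Add(Mul(4, Pow(U, 2)), Mul(U, h)))), -1) (Function('D')(h, U) = Pow(Add(U, Mul(Add(Pow(Mul(2, U), 2), Mul(U, h)), h)), -1) = Pow(Add(U, Mul(Add(Mul(4, Pow(U, 2)), Mul(U, h)), h)), -1) = Pow(Add(U, Mul(h, Add(Mul(4, Pow(U, 2)), Mul(U, h)))), -1))
Mul(Add(11, Function('D')(-4, t)), 38) = Mul(Add(11, Mul(Pow(4, -1), Pow(Add(1, Pow(-4, 2), Mul(4, 4, -4)), -1))), 38) = Mul(Add(11, Mul(Rational(1, 4), Pow(Add(1, 16, -64), -1))), 38) = Mul(Add(11, Mul(Rational(1, 4), Pow(-47, -1))), 38) = Mul(Add(11, Mul(Rational(1, 4), Rational(-1, 47))), 38) = Mul(Add(11, Rational(-1, 188)), 38) = Mul(Rational(2067, 188), 38) = Rational(39273, 94)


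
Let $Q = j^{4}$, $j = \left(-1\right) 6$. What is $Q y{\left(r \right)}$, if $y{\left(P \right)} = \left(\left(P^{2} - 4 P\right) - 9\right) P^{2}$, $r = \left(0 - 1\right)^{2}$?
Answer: $-15552$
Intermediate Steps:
$j = -6$
$r = 1$ ($r = \left(-1\right)^{2} = 1$)
$y{\left(P \right)} = P^{2} \left(-9 + P^{2} - 4 P\right)$ ($y{\left(P \right)} = \left(-9 + P^{2} - 4 P\right) P^{2} = P^{2} \left(-9 + P^{2} - 4 P\right)$)
$Q = 1296$ ($Q = \left(-6\right)^{4} = 1296$)
$Q y{\left(r \right)} = 1296 \cdot 1^{2} \left(-9 + 1^{2} - 4\right) = 1296 \cdot 1 \left(-9 + 1 - 4\right) = 1296 \cdot 1 \left(-12\right) = 1296 \left(-12\right) = -15552$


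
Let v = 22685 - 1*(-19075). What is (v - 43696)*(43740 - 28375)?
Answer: -29746640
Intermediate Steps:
v = 41760 (v = 22685 + 19075 = 41760)
(v - 43696)*(43740 - 28375) = (41760 - 43696)*(43740 - 28375) = -1936*15365 = -29746640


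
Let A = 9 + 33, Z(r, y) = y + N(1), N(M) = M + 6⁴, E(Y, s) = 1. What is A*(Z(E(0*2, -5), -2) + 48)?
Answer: 56406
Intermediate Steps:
N(M) = 1296 + M (N(M) = M + 1296 = 1296 + M)
Z(r, y) = 1297 + y (Z(r, y) = y + (1296 + 1) = y + 1297 = 1297 + y)
A = 42
A*(Z(E(0*2, -5), -2) + 48) = 42*((1297 - 2) + 48) = 42*(1295 + 48) = 42*1343 = 56406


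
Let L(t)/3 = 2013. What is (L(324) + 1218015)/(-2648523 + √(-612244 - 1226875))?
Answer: -1620967586121/3507337960324 - 612027*I*√1839119/3507337960324 ≈ -0.46216 - 0.00023665*I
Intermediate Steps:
L(t) = 6039 (L(t) = 3*2013 = 6039)
(L(324) + 1218015)/(-2648523 + √(-612244 - 1226875)) = (6039 + 1218015)/(-2648523 + √(-612244 - 1226875)) = 1224054/(-2648523 + √(-1839119)) = 1224054/(-2648523 + I*√1839119)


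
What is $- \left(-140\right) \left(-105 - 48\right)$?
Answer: $-21420$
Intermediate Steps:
$- \left(-140\right) \left(-105 - 48\right) = - \left(-140\right) \left(-153\right) = \left(-1\right) 21420 = -21420$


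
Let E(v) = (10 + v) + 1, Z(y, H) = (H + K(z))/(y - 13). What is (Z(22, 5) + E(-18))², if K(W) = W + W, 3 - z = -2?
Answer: 256/9 ≈ 28.444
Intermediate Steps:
z = 5 (z = 3 - 1*(-2) = 3 + 2 = 5)
K(W) = 2*W
Z(y, H) = (10 + H)/(-13 + y) (Z(y, H) = (H + 2*5)/(y - 13) = (H + 10)/(-13 + y) = (10 + H)/(-13 + y))
E(v) = 11 + v
(Z(22, 5) + E(-18))² = ((10 + 5)/(-13 + 22) + (11 - 18))² = (15/9 - 7)² = ((⅑)*15 - 7)² = (5/3 - 7)² = (-16/3)² = 256/9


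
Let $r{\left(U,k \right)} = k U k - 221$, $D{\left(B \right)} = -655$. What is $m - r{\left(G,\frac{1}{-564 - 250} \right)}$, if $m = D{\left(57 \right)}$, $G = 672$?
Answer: $- \frac{71891834}{165649} \approx -434.0$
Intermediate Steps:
$m = -655$
$r{\left(U,k \right)} = -221 + U k^{2}$ ($r{\left(U,k \right)} = U k k - 221 = U k^{2} - 221 = -221 + U k^{2}$)
$m - r{\left(G,\frac{1}{-564 - 250} \right)} = -655 - \left(-221 + 672 \left(\frac{1}{-564 - 250}\right)^{2}\right) = -655 - \left(-221 + 672 \left(\frac{1}{-814}\right)^{2}\right) = -655 - \left(-221 + 672 \left(- \frac{1}{814}\right)^{2}\right) = -655 - \left(-221 + 672 \cdot \frac{1}{662596}\right) = -655 - \left(-221 + \frac{168}{165649}\right) = -655 - - \frac{36608261}{165649} = -655 + \frac{36608261}{165649} = - \frac{71891834}{165649}$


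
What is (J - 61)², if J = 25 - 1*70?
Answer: 11236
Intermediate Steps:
J = -45 (J = 25 - 70 = -45)
(J - 61)² = (-45 - 61)² = (-106)² = 11236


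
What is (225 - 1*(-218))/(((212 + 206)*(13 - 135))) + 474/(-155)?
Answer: -24240769/7904380 ≈ -3.0667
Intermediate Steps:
(225 - 1*(-218))/(((212 + 206)*(13 - 135))) + 474/(-155) = (225 + 218)/((418*(-122))) + 474*(-1/155) = 443/(-50996) - 474/155 = 443*(-1/50996) - 474/155 = -443/50996 - 474/155 = -24240769/7904380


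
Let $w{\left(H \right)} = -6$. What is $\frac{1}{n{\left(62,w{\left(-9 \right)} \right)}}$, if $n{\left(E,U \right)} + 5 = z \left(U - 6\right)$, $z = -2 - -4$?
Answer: $- \frac{1}{29} \approx -0.034483$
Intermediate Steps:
$z = 2$ ($z = -2 + 4 = 2$)
$n{\left(E,U \right)} = -17 + 2 U$ ($n{\left(E,U \right)} = -5 + 2 \left(U - 6\right) = -5 + 2 \left(-6 + U\right) = -5 + \left(-12 + 2 U\right) = -17 + 2 U$)
$\frac{1}{n{\left(62,w{\left(-9 \right)} \right)}} = \frac{1}{-17 + 2 \left(-6\right)} = \frac{1}{-17 - 12} = \frac{1}{-29} = - \frac{1}{29}$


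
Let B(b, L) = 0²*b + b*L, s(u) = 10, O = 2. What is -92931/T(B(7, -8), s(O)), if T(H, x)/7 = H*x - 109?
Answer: 30977/1561 ≈ 19.844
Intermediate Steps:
B(b, L) = L*b (B(b, L) = 0*b + L*b = 0 + L*b = L*b)
T(H, x) = -763 + 7*H*x (T(H, x) = 7*(H*x - 109) = 7*(-109 + H*x) = -763 + 7*H*x)
-92931/T(B(7, -8), s(O)) = -92931/(-763 + 7*(-8*7)*10) = -92931/(-763 + 7*(-56)*10) = -92931/(-763 - 3920) = -92931/(-4683) = -92931*(-1/4683) = 30977/1561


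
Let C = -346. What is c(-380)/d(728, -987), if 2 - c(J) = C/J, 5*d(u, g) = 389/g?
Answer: -204309/14782 ≈ -13.821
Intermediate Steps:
d(u, g) = 389/(5*g) (d(u, g) = (389/g)/5 = 389/(5*g))
c(J) = 2 + 346/J (c(J) = 2 - (-346)/J = 2 + 346/J)
c(-380)/d(728, -987) = (2 + 346/(-380))/(((389/5)/(-987))) = (2 + 346*(-1/380))/(((389/5)*(-1/987))) = (2 - 173/190)/(-389/4935) = (207/190)*(-4935/389) = -204309/14782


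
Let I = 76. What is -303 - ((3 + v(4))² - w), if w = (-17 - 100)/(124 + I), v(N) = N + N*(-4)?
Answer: -76917/200 ≈ -384.58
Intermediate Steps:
v(N) = -3*N (v(N) = N - 4*N = -3*N)
w = -117/200 (w = (-17 - 100)/(124 + 76) = -117/200 ≈ -0.58500)
-303 - ((3 + v(4))² - w) = -303 - ((3 - 3*4)² - 1*(-117/200)) = -303 - ((3 - 12)² + 117/200) = -303 - ((-9)² + 117/200) = -303 - (81 + 117/200) = -303 - 1*16317/200 = -303 - 16317/200 = -76917/200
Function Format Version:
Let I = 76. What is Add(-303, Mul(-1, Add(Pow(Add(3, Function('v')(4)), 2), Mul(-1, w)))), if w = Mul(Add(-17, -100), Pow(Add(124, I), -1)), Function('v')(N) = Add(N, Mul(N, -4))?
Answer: Rational(-76917, 200) ≈ -384.58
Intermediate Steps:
Function('v')(N) = Mul(-3, N) (Function('v')(N) = Add(N, Mul(-4, N)) = Mul(-3, N))
w = Rational(-117, 200) (w = Mul(Add(-17, -100), Pow(Add(124, 76), -1)) = Mul(-117, Pow(200, -1)) = Mul(-117, Rational(1, 200)) = Rational(-117, 200) ≈ -0.58500)
Add(-303, Mul(-1, Add(Pow(Add(3, Function('v')(4)), 2), Mul(-1, w)))) = Add(-303, Mul(-1, Add(Pow(Add(3, Mul(-3, 4)), 2), Mul(-1, Rational(-117, 200))))) = Add(-303, Mul(-1, Add(Pow(Add(3, -12), 2), Rational(117, 200)))) = Add(-303, Mul(-1, Add(Pow(-9, 2), Rational(117, 200)))) = Add(-303, Mul(-1, Add(81, Rational(117, 200)))) = Add(-303, Mul(-1, Rational(16317, 200))) = Add(-303, Rational(-16317, 200)) = Rational(-76917, 200)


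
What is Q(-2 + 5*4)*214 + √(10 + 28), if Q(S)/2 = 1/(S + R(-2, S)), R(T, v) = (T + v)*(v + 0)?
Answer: 214/153 + √38 ≈ 7.5631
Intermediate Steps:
R(T, v) = v*(T + v) (R(T, v) = (T + v)*v = v*(T + v))
Q(S) = 2/(S + S*(-2 + S))
Q(-2 + 5*4)*214 + √(10 + 28) = (2/((-2 + 5*4)*(-1 + (-2 + 5*4))))*214 + √(10 + 28) = (2/((-2 + 20)*(-1 + (-2 + 20))))*214 + √38 = (2/(18*(-1 + 18)))*214 + √38 = (2*(1/18)/17)*214 + √38 = (2*(1/18)*(1/17))*214 + √38 = (1/153)*214 + √38 = 214/153 + √38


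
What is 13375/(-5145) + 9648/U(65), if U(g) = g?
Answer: 9753917/66885 ≈ 145.83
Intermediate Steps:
13375/(-5145) + 9648/U(65) = 13375/(-5145) + 9648/65 = 13375*(-1/5145) + 9648*(1/65) = -2675/1029 + 9648/65 = 9753917/66885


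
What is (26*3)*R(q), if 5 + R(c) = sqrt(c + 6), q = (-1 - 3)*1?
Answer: -390 + 78*sqrt(2) ≈ -279.69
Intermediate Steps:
q = -4 (q = -4*1 = -4)
R(c) = -5 + sqrt(6 + c) (R(c) = -5 + sqrt(c + 6) = -5 + sqrt(6 + c))
(26*3)*R(q) = (26*3)*(-5 + sqrt(6 - 4)) = 78*(-5 + sqrt(2)) = -390 + 78*sqrt(2)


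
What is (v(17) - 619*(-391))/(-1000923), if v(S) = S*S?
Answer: -242318/1000923 ≈ -0.24209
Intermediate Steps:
v(S) = S²
(v(17) - 619*(-391))/(-1000923) = (17² - 619*(-391))/(-1000923) = (289 + 242029)*(-1/1000923) = 242318*(-1/1000923) = -242318/1000923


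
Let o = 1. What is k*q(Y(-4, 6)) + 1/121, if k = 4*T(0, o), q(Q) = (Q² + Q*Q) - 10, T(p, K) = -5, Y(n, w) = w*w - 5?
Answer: -4627039/121 ≈ -38240.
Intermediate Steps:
Y(n, w) = -5 + w² (Y(n, w) = w² - 5 = -5 + w²)
q(Q) = -10 + 2*Q² (q(Q) = (Q² + Q²) - 10 = 2*Q² - 10 = -10 + 2*Q²)
k = -20 (k = 4*(-5) = -20)
k*q(Y(-4, 6)) + 1/121 = -20*(-10 + 2*(-5 + 6²)²) + 1/121 = -20*(-10 + 2*(-5 + 36)²) + 1/121 = -20*(-10 + 2*31²) + 1/121 = -20*(-10 + 2*961) + 1/121 = -20*(-10 + 1922) + 1/121 = -20*1912 + 1/121 = -38240 + 1/121 = -4627039/121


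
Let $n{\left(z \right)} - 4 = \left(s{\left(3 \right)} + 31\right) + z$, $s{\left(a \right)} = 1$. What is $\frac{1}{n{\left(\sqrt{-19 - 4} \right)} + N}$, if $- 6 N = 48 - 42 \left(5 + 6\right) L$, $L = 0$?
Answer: $\frac{28}{807} - \frac{i \sqrt{23}}{807} \approx 0.034696 - 0.0059428 i$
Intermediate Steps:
$n{\left(z \right)} = 36 + z$ ($n{\left(z \right)} = 4 + \left(\left(1 + 31\right) + z\right) = 4 + \left(32 + z\right) = 36 + z$)
$N = -8$ ($N = - \frac{48 - 42 \left(5 + 6\right) 0}{6} = - \frac{48 - 42 \cdot 11 \cdot 0}{6} = - \frac{48 - 0}{6} = - \frac{48 + 0}{6} = \left(- \frac{1}{6}\right) 48 = -8$)
$\frac{1}{n{\left(\sqrt{-19 - 4} \right)} + N} = \frac{1}{\left(36 + \sqrt{-19 - 4}\right) - 8} = \frac{1}{\left(36 + \sqrt{-23}\right) - 8} = \frac{1}{\left(36 + i \sqrt{23}\right) - 8} = \frac{1}{28 + i \sqrt{23}}$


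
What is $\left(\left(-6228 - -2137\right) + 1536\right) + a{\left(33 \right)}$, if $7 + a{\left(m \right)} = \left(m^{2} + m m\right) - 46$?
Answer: $-430$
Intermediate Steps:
$a{\left(m \right)} = -53 + 2 m^{2}$ ($a{\left(m \right)} = -7 - \left(46 - m^{2} - m m\right) = -7 + \left(\left(m^{2} + m^{2}\right) - 46\right) = -7 + \left(2 m^{2} - 46\right) = -7 + \left(-46 + 2 m^{2}\right) = -53 + 2 m^{2}$)
$\left(\left(-6228 - -2137\right) + 1536\right) + a{\left(33 \right)} = \left(\left(-6228 - -2137\right) + 1536\right) - \left(53 - 2 \cdot 33^{2}\right) = \left(\left(-6228 + 2137\right) + 1536\right) + \left(-53 + 2 \cdot 1089\right) = \left(-4091 + 1536\right) + \left(-53 + 2178\right) = -2555 + 2125 = -430$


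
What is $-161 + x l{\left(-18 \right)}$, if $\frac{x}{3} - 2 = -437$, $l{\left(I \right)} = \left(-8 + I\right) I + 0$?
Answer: $-610901$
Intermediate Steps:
$l{\left(I \right)} = I \left(-8 + I\right)$ ($l{\left(I \right)} = I \left(-8 + I\right) + 0 = I \left(-8 + I\right)$)
$x = -1305$ ($x = 6 + 3 \left(-437\right) = 6 - 1311 = -1305$)
$-161 + x l{\left(-18 \right)} = -161 - 1305 \left(- 18 \left(-8 - 18\right)\right) = -161 - 1305 \left(\left(-18\right) \left(-26\right)\right) = -161 - 610740 = -610901$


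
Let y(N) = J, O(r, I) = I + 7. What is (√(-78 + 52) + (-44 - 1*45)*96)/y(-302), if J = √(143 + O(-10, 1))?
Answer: √151*(-8544 + I*√26)/151 ≈ -695.3 + 0.41495*I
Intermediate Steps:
O(r, I) = 7 + I
J = √151 (J = √(143 + (7 + 1)) = √(143 + 8) = √151 ≈ 12.288)
y(N) = √151
(√(-78 + 52) + (-44 - 1*45)*96)/y(-302) = (√(-78 + 52) + (-44 - 1*45)*96)/(√151) = (√(-26) + (-44 - 45)*96)*(√151/151) = (I*√26 - 89*96)*(√151/151) = (I*√26 - 8544)*(√151/151) = (-8544 + I*√26)*(√151/151) = √151*(-8544 + I*√26)/151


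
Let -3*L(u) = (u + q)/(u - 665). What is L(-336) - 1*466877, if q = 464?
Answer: -1402031503/3003 ≈ -4.6688e+5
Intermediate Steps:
L(u) = -(464 + u)/(3*(-665 + u)) (L(u) = -(u + 464)/(3*(u - 665)) = -(464 + u)/(3*(-665 + u)))
L(-336) - 1*466877 = (-464 - 1*(-336))/(3*(-665 - 336)) - 1*466877 = (⅓)*(-464 + 336)/(-1001) - 466877 = (⅓)*(-1/1001)*(-128) - 466877 = 128/3003 - 466877 = -1402031503/3003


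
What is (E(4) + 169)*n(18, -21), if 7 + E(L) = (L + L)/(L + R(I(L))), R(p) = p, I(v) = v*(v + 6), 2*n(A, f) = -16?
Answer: -14272/11 ≈ -1297.5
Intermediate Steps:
n(A, f) = -8 (n(A, f) = (½)*(-16) = -8)
I(v) = v*(6 + v)
E(L) = -7 + 2*L/(L + L*(6 + L)) (E(L) = -7 + (L + L)/(L + L*(6 + L)) = -7 + (2*L)/(L + L*(6 + L)) = -7 + 2*L/(L + L*(6 + L)))
(E(4) + 169)*n(18, -21) = ((-47 - 7*4)/(7 + 4) + 169)*(-8) = ((-47 - 28)/11 + 169)*(-8) = ((1/11)*(-75) + 169)*(-8) = (-75/11 + 169)*(-8) = (1784/11)*(-8) = -14272/11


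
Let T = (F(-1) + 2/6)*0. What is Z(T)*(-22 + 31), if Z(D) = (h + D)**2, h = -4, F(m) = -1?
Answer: 144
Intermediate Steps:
T = 0 (T = (-1 + 2/6)*0 = (-1 + 2*(1/6))*0 = (-1 + 1/3)*0 = -2/3*0 = 0)
Z(D) = (-4 + D)**2
Z(T)*(-22 + 31) = (-4 + 0)**2*(-22 + 31) = (-4)**2*9 = 16*9 = 144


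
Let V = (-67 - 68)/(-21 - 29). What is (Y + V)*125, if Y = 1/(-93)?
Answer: 62525/186 ≈ 336.16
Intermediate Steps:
Y = -1/93 ≈ -0.010753
V = 27/10 (V = -135/(-50) = -135*(-1/50) = 27/10 ≈ 2.7000)
(Y + V)*125 = (-1/93 + 27/10)*125 = (2501/930)*125 = 62525/186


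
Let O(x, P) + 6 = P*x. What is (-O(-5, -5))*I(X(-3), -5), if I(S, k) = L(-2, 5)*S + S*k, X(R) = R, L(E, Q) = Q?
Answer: 0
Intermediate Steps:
O(x, P) = -6 + P*x
I(S, k) = 5*S + S*k
(-O(-5, -5))*I(X(-3), -5) = (-(-6 - 5*(-5)))*(-3*(5 - 5)) = (-(-6 + 25))*(-3*0) = -1*19*0 = -19*0 = 0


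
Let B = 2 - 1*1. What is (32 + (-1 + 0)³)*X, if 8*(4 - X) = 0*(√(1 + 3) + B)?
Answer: 124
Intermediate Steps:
B = 1 (B = 2 - 1 = 1)
X = 4 (X = 4 - 0*(√(1 + 3) + 1) = 4 - 0*(√4 + 1) = 4 - 0*(2 + 1) = 4 - 0*3 = 4 - ⅛*0 = 4 + 0 = 4)
(32 + (-1 + 0)³)*X = (32 + (-1 + 0)³)*4 = (32 + (-1)³)*4 = (32 - 1)*4 = 31*4 = 124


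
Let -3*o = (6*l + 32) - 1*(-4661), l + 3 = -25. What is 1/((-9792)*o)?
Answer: 1/14769600 ≈ 6.7707e-8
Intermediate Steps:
l = -28 (l = -3 - 25 = -28)
o = -4525/3 (o = -((6*(-28) + 32) - 1*(-4661))/3 = -((-168 + 32) + 4661)/3 = -(-136 + 4661)/3 = -⅓*4525 = -4525/3 ≈ -1508.3)
1/((-9792)*o) = 1/((-9792)*(-4525/3)) = -1/9792*(-3/4525) = 1/14769600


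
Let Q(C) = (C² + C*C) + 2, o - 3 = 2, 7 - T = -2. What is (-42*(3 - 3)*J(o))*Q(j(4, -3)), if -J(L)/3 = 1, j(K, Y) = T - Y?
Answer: 0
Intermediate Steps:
T = 9 (T = 7 - 1*(-2) = 7 + 2 = 9)
o = 5 (o = 3 + 2 = 5)
j(K, Y) = 9 - Y
J(L) = -3 (J(L) = -3*1 = -3)
Q(C) = 2 + 2*C² (Q(C) = (C² + C²) + 2 = 2*C² + 2 = 2 + 2*C²)
(-42*(3 - 3)*J(o))*Q(j(4, -3)) = (-42*(3 - 3)*(-3))*(2 + 2*(9 - 1*(-3))²) = (-0*(-3))*(2 + 2*(9 + 3)²) = (-42*0)*(2 + 2*12²) = 0*(2 + 2*144) = 0*(2 + 288) = 0*290 = 0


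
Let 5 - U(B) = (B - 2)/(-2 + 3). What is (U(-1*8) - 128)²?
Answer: 12769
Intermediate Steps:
U(B) = 7 - B (U(B) = 5 - (B - 2)/(-2 + 3) = 5 - (-2 + B)/1 = 5 - (-2 + B) = 5 + (2 - B) = 7 - B)
(U(-1*8) - 128)² = ((7 - (-1)*8) - 128)² = ((7 - 1*(-8)) - 128)² = ((7 + 8) - 128)² = (15 - 128)² = (-113)² = 12769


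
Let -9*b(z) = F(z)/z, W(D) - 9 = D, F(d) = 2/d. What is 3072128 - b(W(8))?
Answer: 7990604930/2601 ≈ 3.0721e+6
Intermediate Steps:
W(D) = 9 + D
b(z) = -2/(9*z²) (b(z) = -2/z/(9*z) = -2/(9*z²))
3072128 - b(W(8)) = 3072128 - (-2)/(9*(9 + 8)²) = 3072128 - (-2)/(9*17²) = 3072128 - (-2)/(9*289) = 3072128 - 1*(-2/2601) = 3072128 + 2/2601 = 7990604930/2601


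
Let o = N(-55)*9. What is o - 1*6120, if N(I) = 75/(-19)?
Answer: -116955/19 ≈ -6155.5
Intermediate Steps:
N(I) = -75/19 (N(I) = 75*(-1/19) = -75/19)
o = -675/19 (o = -75/19*9 = -675/19 ≈ -35.526)
o - 1*6120 = -675/19 - 1*6120 = -675/19 - 6120 = -116955/19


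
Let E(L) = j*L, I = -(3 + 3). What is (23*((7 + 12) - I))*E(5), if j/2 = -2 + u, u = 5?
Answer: 17250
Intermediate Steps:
j = 6 (j = 2*(-2 + 5) = 2*3 = 6)
I = -6 (I = -1*6 = -6)
E(L) = 6*L
(23*((7 + 12) - I))*E(5) = (23*((7 + 12) - 1*(-6)))*(6*5) = (23*(19 + 6))*30 = (23*25)*30 = 575*30 = 17250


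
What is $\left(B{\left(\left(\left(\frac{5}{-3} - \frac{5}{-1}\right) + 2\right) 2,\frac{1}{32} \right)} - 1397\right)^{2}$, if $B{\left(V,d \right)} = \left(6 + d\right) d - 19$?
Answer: $\frac{2101893943681}{1048576} \approx 2.0045 \cdot 10^{6}$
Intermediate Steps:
$B{\left(V,d \right)} = -19 + d \left(6 + d\right)$ ($B{\left(V,d \right)} = d \left(6 + d\right) - 19 = -19 + d \left(6 + d\right)$)
$\left(B{\left(\left(\left(\frac{5}{-3} - \frac{5}{-1}\right) + 2\right) 2,\frac{1}{32} \right)} - 1397\right)^{2} = \left(\left(-19 + \left(\frac{1}{32}\right)^{2} + \frac{6}{32}\right) - 1397\right)^{2} = \left(\left(-19 + \left(\frac{1}{32}\right)^{2} + 6 \cdot \frac{1}{32}\right) - 1397\right)^{2} = \left(\left(-19 + \frac{1}{1024} + \frac{3}{16}\right) - 1397\right)^{2} = \left(- \frac{19263}{1024} - 1397\right)^{2} = \left(- \frac{1449791}{1024}\right)^{2} = \frac{2101893943681}{1048576}$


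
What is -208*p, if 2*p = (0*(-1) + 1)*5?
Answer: -520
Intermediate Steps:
p = 5/2 (p = ((0*(-1) + 1)*5)/2 = ((0 + 1)*5)/2 = (1*5)/2 = (1/2)*5 = 5/2 ≈ 2.5000)
-208*p = -208*5/2 = -520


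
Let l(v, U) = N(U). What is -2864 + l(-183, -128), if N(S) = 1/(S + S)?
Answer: -733185/256 ≈ -2864.0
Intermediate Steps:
N(S) = 1/(2*S)
l(v, U) = 1/(2*U)
-2864 + l(-183, -128) = -2864 + (½)/(-128) = -2864 + (½)*(-1/128) = -2864 - 1/256 = -733185/256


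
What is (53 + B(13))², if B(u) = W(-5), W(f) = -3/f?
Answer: 71824/25 ≈ 2873.0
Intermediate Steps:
B(u) = ⅗ (B(u) = -3/(-5) = -3*(-⅕) = ⅗)
(53 + B(13))² = (53 + ⅗)² = (268/5)² = 71824/25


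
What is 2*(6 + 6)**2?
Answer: 288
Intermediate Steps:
2*(6 + 6)**2 = 2*12**2 = 2*144 = 288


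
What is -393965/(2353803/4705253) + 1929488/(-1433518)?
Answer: -1328662011582733487/1687109484477 ≈ -7.8754e+5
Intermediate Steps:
-393965/(2353803/4705253) + 1929488/(-1433518) = -393965/(2353803*(1/4705253)) + 1929488*(-1/1433518) = -393965/2353803/4705253 - 964744/716759 = -393965*4705253/2353803 - 964744/716759 = -1853704998145/2353803 - 964744/716759 = -1328662011582733487/1687109484477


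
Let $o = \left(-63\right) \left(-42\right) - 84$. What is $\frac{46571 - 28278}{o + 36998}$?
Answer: $\frac{18293}{39560} \approx 0.46241$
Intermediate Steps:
$o = 2562$ ($o = 2646 - 84 = 2562$)
$\frac{46571 - 28278}{o + 36998} = \frac{46571 - 28278}{2562 + 36998} = \frac{18293}{39560}$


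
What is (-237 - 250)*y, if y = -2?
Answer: 974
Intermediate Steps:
(-237 - 250)*y = (-237 - 250)*(-2) = -487*(-2) = 974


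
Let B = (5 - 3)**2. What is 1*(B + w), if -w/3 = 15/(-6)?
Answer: 23/2 ≈ 11.500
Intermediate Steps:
w = 15/2 (w = -45/(-6) = -45*(-1)/6 = -3*(-5/2) = 15/2 ≈ 7.5000)
B = 4 (B = 2**2 = 4)
1*(B + w) = 1*(4 + 15/2) = 1*(23/2) = 23/2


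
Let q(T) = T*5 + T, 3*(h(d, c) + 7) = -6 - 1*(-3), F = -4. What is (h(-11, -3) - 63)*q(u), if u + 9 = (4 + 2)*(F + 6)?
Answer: -1278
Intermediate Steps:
h(d, c) = -8 (h(d, c) = -7 + (-6 - 1*(-3))/3 = -7 + (-6 + 3)/3 = -7 + (1/3)*(-3) = -7 - 1 = -8)
u = 3 (u = -9 + (4 + 2)*(-4 + 6) = -9 + 6*2 = -9 + 12 = 3)
q(T) = 6*T (q(T) = 5*T + T = 6*T)
(h(-11, -3) - 63)*q(u) = (-8 - 63)*(6*3) = -71*18 = -1278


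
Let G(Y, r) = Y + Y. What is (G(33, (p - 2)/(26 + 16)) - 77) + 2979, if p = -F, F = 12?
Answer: 2968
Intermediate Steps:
p = -12 (p = -1*12 = -12)
G(Y, r) = 2*Y
(G(33, (p - 2)/(26 + 16)) - 77) + 2979 = (2*33 - 77) + 2979 = (66 - 77) + 2979 = -11 + 2979 = 2968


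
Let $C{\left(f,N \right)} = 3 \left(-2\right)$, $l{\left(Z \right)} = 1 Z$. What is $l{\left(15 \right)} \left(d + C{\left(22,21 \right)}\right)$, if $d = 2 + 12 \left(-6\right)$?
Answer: $-1140$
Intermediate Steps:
$d = -70$ ($d = 2 - 72 = -70$)
$l{\left(Z \right)} = Z$
$C{\left(f,N \right)} = -6$
$l{\left(15 \right)} \left(d + C{\left(22,21 \right)}\right) = 15 \left(-70 - 6\right) = 15 \left(-76\right) = -1140$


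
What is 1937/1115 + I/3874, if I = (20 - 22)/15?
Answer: 11255684/6479265 ≈ 1.7372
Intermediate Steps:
I = -2/15 (I = -2*1/15 = -2/15 ≈ -0.13333)
1937/1115 + I/3874 = 1937/1115 - 2/15/3874 = 1937*(1/1115) - 2/15*1/3874 = 1937/1115 - 1/29055 = 11255684/6479265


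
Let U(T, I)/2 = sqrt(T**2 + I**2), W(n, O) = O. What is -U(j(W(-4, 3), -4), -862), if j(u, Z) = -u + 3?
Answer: -1724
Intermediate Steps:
j(u, Z) = 3 - u
U(T, I) = 2*sqrt(I**2 + T**2) (U(T, I) = 2*sqrt(T**2 + I**2) = 2*sqrt(I**2 + T**2))
-U(j(W(-4, 3), -4), -862) = -2*sqrt((-862)**2 + (3 - 1*3)**2) = -2*sqrt(743044 + (3 - 3)**2) = -2*sqrt(743044 + 0**2) = -2*sqrt(743044 + 0) = -2*sqrt(743044) = -2*862 = -1*1724 = -1724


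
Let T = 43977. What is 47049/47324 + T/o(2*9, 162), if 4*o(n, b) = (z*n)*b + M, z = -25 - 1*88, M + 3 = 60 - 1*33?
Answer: 598101877/1299375068 ≈ 0.46030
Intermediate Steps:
M = 24 (M = -3 + (60 - 1*33) = -3 + (60 - 33) = -3 + 27 = 24)
z = -113 (z = -25 - 88 = -113)
o(n, b) = 6 - 113*b*n/4 (o(n, b) = ((-113*n)*b + 24)/4 = (-113*b*n + 24)/4 = (24 - 113*b*n)/4 = 6 - 113*b*n/4)
47049/47324 + T/o(2*9, 162) = 47049/47324 + 43977/(6 - 113/4*162*2*9) = 47049*(1/47324) + 43977/(6 - 113/4*162*18) = 47049/47324 + 43977/(6 - 82377) = 47049/47324 + 43977/(-82371) = 47049/47324 + 43977*(-1/82371) = 47049/47324 - 14659/27457 = 598101877/1299375068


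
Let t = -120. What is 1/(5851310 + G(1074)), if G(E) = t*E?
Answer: 1/5722430 ≈ 1.7475e-7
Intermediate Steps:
G(E) = -120*E
1/(5851310 + G(1074)) = 1/(5851310 - 120*1074) = 1/(5851310 - 128880) = 1/5722430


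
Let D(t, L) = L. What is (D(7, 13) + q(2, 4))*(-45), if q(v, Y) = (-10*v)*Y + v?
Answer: 2925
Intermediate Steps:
q(v, Y) = v - 10*Y*v (q(v, Y) = -10*Y*v + v = v - 10*Y*v)
(D(7, 13) + q(2, 4))*(-45) = (13 + 2*(1 - 10*4))*(-45) = (13 + 2*(1 - 40))*(-45) = (13 + 2*(-39))*(-45) = (13 - 78)*(-45) = -65*(-45) = 2925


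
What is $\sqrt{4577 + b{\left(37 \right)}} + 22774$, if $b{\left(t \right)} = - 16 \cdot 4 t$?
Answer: $22821$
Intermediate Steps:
$b{\left(t \right)} = - 64 t$
$\sqrt{4577 + b{\left(37 \right)}} + 22774 = \sqrt{4577 - 2368} + 22774 = \sqrt{2209} + 22774 = 47 + 22774 = 22821$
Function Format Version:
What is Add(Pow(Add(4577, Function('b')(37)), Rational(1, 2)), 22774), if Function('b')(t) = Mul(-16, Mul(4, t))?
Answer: 22821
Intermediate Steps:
Function('b')(t) = Mul(-64, t)
Add(Pow(Add(4577, Function('b')(37)), Rational(1, 2)), 22774) = Add(Pow(Add(4577, Mul(-64, 37)), Rational(1, 2)), 22774) = Add(Pow(Add(4577, -2368), Rational(1, 2)), 22774) = Add(Pow(2209, Rational(1, 2)), 22774) = Add(47, 22774) = 22821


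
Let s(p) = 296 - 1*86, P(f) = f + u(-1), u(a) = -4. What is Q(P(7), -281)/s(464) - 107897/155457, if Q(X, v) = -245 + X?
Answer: -10046494/5440995 ≈ -1.8464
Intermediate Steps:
P(f) = -4 + f (P(f) = f - 4 = -4 + f)
s(p) = 210 (s(p) = 296 - 86 = 210)
Q(P(7), -281)/s(464) - 107897/155457 = (-245 + (-4 + 7))/210 - 107897/155457 = (-245 + 3)*(1/210) - 107897*1/155457 = -242*1/210 - 107897/155457 = -121/105 - 107897/155457 = -10046494/5440995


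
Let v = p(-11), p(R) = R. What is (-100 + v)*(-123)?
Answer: 13653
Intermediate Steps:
v = -11
(-100 + v)*(-123) = (-100 - 11)*(-123) = -111*(-123) = 13653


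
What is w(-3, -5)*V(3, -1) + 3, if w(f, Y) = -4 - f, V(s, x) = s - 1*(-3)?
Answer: -3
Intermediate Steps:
V(s, x) = 3 + s (V(s, x) = s + 3 = 3 + s)
w(-3, -5)*V(3, -1) + 3 = (-4 - 1*(-3))*(3 + 3) + 3 = (-4 + 3)*6 + 3 = -1*6 + 3 = -6 + 3 = -3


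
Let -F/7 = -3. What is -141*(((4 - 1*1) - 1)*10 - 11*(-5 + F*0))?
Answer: -10575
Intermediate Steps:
F = 21 (F = -7*(-3) = 21)
-141*(((4 - 1*1) - 1)*10 - 11*(-5 + F*0)) = -141*(((4 - 1*1) - 1)*10 - 11*(-5 + 21*0)) = -141*(((4 - 1) - 1)*10 - 11*(-5 + 0)) = -141*((3 - 1)*10 - 11*(-5)) = -141*(2*10 + 55) = -141*(20 + 55) = -141*75 = -10575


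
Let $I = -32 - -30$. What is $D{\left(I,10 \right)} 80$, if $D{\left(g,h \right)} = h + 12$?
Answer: $1760$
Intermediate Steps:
$I = -2$ ($I = -32 + 30 = -2$)
$D{\left(g,h \right)} = 12 + h$
$D{\left(I,10 \right)} 80 = \left(12 + 10\right) 80 = 22 \cdot 80 = 1760$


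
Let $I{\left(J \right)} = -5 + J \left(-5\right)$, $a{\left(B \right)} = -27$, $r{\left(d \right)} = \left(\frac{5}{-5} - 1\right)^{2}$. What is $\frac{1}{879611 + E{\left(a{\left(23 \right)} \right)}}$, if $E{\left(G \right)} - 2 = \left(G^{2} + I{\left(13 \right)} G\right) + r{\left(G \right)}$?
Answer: $\frac{1}{882236} \approx 1.1335 \cdot 10^{-6}$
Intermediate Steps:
$r{\left(d \right)} = 4$ ($r{\left(d \right)} = \left(5 \left(- \frac{1}{5}\right) - 1\right)^{2} = \left(-1 - 1\right)^{2} = \left(-2\right)^{2} = 4$)
$I{\left(J \right)} = -5 - 5 J$
$E{\left(G \right)} = 6 + G^{2} - 70 G$ ($E{\left(G \right)} = 2 + \left(\left(G^{2} + \left(-5 - 65\right) G\right) + 4\right) = 2 + \left(\left(G^{2} - 70 G\right) + 4\right) = 2 + \left(4 + G^{2} - 70 G\right) = 6 + G^{2} - 70 G$)
$\frac{1}{879611 + E{\left(a{\left(23 \right)} \right)}} = \frac{1}{879611 + \left(6 + \left(-27\right)^{2} - -1890\right)} = \frac{1}{879611 + \left(6 + 729 + 1890\right)} = \frac{1}{879611 + 2625} = \frac{1}{882236}$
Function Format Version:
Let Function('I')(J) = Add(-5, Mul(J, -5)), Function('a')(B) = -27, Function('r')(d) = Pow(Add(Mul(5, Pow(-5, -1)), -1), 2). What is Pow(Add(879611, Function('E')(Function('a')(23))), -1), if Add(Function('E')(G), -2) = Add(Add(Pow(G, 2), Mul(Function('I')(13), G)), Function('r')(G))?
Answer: Rational(1, 882236) ≈ 1.1335e-6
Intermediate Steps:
Function('r')(d) = 4 (Function('r')(d) = Pow(Add(Mul(5, Rational(-1, 5)), -1), 2) = Pow(Add(-1, -1), 2) = Pow(-2, 2) = 4)
Function('I')(J) = Add(-5, Mul(-5, J))
Function('E')(G) = Add(6, Pow(G, 2), Mul(-70, G)) (Function('E')(G) = Add(2, Add(Add(Pow(G, 2), Mul(Add(-5, Mul(-5, 13)), G)), 4)) = Add(2, Add(Add(Pow(G, 2), Mul(Add(-5, -65), G)), 4)) = Add(2, Add(Add(Pow(G, 2), Mul(-70, G)), 4)) = Add(2, Add(4, Pow(G, 2), Mul(-70, G))) = Add(6, Pow(G, 2), Mul(-70, G)))
Pow(Add(879611, Function('E')(Function('a')(23))), -1) = Pow(Add(879611, Add(6, Pow(-27, 2), Mul(-70, -27))), -1) = Pow(Add(879611, Add(6, 729, 1890)), -1) = Pow(Add(879611, 2625), -1) = Pow(882236, -1) = Rational(1, 882236)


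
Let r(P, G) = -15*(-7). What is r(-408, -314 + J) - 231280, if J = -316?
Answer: -231175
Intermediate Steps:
r(P, G) = 105
r(-408, -314 + J) - 231280 = 105 - 231280 = -231175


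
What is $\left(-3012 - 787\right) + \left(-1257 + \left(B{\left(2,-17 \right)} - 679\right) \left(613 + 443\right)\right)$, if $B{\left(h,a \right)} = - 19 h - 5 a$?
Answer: $-672448$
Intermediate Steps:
$\left(-3012 - 787\right) + \left(-1257 + \left(B{\left(2,-17 \right)} - 679\right) \left(613 + 443\right)\right) = \left(-3012 - 787\right) + \left(-1257 + \left(\left(\left(-19\right) 2 - -85\right) - 679\right) \left(613 + 443\right)\right) = -3799 + \left(-1257 + \left(\left(-38 + 85\right) - 679\right) 1056\right) = -3799 + \left(-1257 + \left(47 - 679\right) 1056\right) = -3799 - 668649 = -672448$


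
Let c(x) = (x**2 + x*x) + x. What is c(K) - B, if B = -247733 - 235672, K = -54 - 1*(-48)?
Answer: 483471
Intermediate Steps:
K = -6 (K = -54 + 48 = -6)
B = -483405
c(x) = x + 2*x**2 (c(x) = (x**2 + x**2) + x = 2*x**2 + x = x + 2*x**2)
c(K) - B = -6*(1 + 2*(-6)) - 1*(-483405) = -6*(1 - 12) + 483405 = -6*(-11) + 483405 = 66 + 483405 = 483471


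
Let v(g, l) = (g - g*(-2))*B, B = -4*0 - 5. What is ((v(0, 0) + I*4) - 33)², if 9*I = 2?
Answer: 83521/81 ≈ 1031.1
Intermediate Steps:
B = -5 (B = 0 - 5 = -5)
v(g, l) = -15*g (v(g, l) = (g - g*(-2))*(-5) = (g - (-2)*g)*(-5) = (g + 2*g)*(-5) = (3*g)*(-5) = -15*g)
I = 2/9 (I = (⅑)*2 = 2/9 ≈ 0.22222)
((v(0, 0) + I*4) - 33)² = ((-15*0 + (2/9)*4) - 33)² = ((0 + 8/9) - 33)² = (8/9 - 33)² = (-289/9)² = 83521/81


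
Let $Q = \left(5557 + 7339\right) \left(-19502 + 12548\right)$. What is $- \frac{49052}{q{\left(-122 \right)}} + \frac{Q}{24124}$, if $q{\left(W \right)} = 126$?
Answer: $- \frac{1560357154}{379953} \approx -4106.7$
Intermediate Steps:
$Q = -89678784$ ($Q = 12896 \left(-6954\right) = -89678784$)
$- \frac{49052}{q{\left(-122 \right)}} + \frac{Q}{24124} = - \frac{49052}{126} - \frac{89678784}{24124} = \left(-49052\right) \frac{1}{126} - \frac{22419696}{6031} = - \frac{24526}{63} - \frac{22419696}{6031} = - \frac{1560357154}{379953}$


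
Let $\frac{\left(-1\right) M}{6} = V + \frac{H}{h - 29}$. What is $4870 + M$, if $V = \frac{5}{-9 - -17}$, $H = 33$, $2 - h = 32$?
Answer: $\frac{1149227}{236} \approx 4869.6$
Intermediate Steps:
$h = -30$ ($h = 2 - 32 = -30$)
$V = \frac{5}{8}$ ($V = \frac{5}{-9 + 17} = \frac{5}{8} \approx 0.625$)
$M = - \frac{93}{236}$ ($M = - 6 \left(\frac{5}{8} + \frac{33}{-30 - 29}\right) = - 6 \left(\frac{5}{8} + \frac{33}{-59}\right) = - 6 \left(\frac{5}{8} + 33 \left(- \frac{1}{59}\right)\right) = - 6 \left(\frac{5}{8} - \frac{33}{59}\right) = \left(-6\right) \frac{31}{472} = - \frac{93}{236} \approx -0.39407$)
$4870 + M = 4870 - \frac{93}{236} = \frac{1149227}{236}$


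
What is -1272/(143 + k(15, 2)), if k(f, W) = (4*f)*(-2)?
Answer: -1272/23 ≈ -55.304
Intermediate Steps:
k(f, W) = -8*f
-1272/(143 + k(15, 2)) = -1272/(143 - 8*15) = -1272/(143 - 120) = -1272/23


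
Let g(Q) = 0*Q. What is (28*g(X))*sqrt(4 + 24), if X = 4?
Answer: 0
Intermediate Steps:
g(Q) = 0
(28*g(X))*sqrt(4 + 24) = (28*0)*sqrt(4 + 24) = 0*sqrt(28) = 0*(2*sqrt(7)) = 0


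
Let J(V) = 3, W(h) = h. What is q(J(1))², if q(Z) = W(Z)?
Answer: 9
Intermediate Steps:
q(Z) = Z
q(J(1))² = 3² = 9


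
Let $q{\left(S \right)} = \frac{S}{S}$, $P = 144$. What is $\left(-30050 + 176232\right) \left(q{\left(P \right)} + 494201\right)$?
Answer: $72243436764$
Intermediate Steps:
$q{\left(S \right)} = 1$
$\left(-30050 + 176232\right) \left(q{\left(P \right)} + 494201\right) = \left(-30050 + 176232\right) \left(1 + 494201\right) = 146182 \cdot 494202 = 72243436764$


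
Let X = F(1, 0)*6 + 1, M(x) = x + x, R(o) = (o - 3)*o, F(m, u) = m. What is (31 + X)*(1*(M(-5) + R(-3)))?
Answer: 304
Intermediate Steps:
R(o) = o*(-3 + o) (R(o) = (-3 + o)*o = o*(-3 + o))
M(x) = 2*x
X = 7 (X = 1*6 + 1 = 6 + 1 = 7)
(31 + X)*(1*(M(-5) + R(-3))) = (31 + 7)*(1*(2*(-5) - 3*(-3 - 3))) = 38*(1*(-10 - 3*(-6))) = 38*(1*(-10 + 18)) = 38*(1*8) = 38*8 = 304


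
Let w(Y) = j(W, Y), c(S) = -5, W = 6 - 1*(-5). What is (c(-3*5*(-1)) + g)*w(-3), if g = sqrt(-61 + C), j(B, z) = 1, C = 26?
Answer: -5 + I*sqrt(35) ≈ -5.0 + 5.9161*I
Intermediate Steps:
W = 11 (W = 6 + 5 = 11)
w(Y) = 1
g = I*sqrt(35) (g = sqrt(-61 + 26) = sqrt(-35) = I*sqrt(35) ≈ 5.9161*I)
(c(-3*5*(-1)) + g)*w(-3) = (-5 + I*sqrt(35))*1 = -5 + I*sqrt(35)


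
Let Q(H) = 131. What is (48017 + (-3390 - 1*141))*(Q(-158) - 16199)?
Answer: -714801048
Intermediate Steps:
(48017 + (-3390 - 1*141))*(Q(-158) - 16199) = (48017 + (-3390 - 1*141))*(131 - 16199) = (48017 + (-3390 - 141))*(-16068) = (48017 - 3531)*(-16068) = 44486*(-16068) = -714801048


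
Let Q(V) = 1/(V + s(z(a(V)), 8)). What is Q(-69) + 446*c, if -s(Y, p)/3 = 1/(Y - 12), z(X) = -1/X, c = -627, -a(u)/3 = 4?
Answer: -2749160645/9831 ≈ -2.7964e+5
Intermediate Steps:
a(u) = -12 (a(u) = -3*4 = -12)
s(Y, p) = -3/(-12 + Y) (s(Y, p) = -3/(Y - 12) = -3/(-12 + Y))
Q(V) = 1/(36/143 + V) (Q(V) = 1/(V - 3/(-12 - 1/(-12))) = 1/(V - 3/(-12 - 1*(-1/12))) = 1/(V - 3/(-12 + 1/12)) = 1/(V - 3/(-143/12)) = 1/(V - 3*(-12/143)) = 1/(V + 36/143) = 1/(36/143 + V))
Q(-69) + 446*c = 143/(36 + 143*(-69)) + 446*(-627) = 143/(36 - 9867) - 279642 = 143/(-9831) - 279642 = 143*(-1/9831) - 279642 = -143/9831 - 279642 = -2749160645/9831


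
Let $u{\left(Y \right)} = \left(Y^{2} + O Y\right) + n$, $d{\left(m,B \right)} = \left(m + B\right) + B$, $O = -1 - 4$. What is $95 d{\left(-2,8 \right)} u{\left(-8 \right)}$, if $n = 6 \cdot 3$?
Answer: $162260$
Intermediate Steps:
$O = -5$
$n = 18$
$d{\left(m,B \right)} = m + 2 B$ ($d{\left(m,B \right)} = \left(B + m\right) + B = m + 2 B$)
$u{\left(Y \right)} = 18 + Y^{2} - 5 Y$ ($u{\left(Y \right)} = \left(Y^{2} - 5 Y\right) + 18 = 18 + Y^{2} - 5 Y$)
$95 d{\left(-2,8 \right)} u{\left(-8 \right)} = 95 \left(-2 + 2 \cdot 8\right) \left(18 + \left(-8\right)^{2} - -40\right) = 95 \left(-2 + 16\right) \left(18 + 64 + 40\right) = 95 \cdot 14 \cdot 122 = 1330 \cdot 122 = 162260$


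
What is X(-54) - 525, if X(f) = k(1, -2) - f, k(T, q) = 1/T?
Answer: -470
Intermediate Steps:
X(f) = 1 - f (X(f) = 1/1 - f = 1 - f)
X(-54) - 525 = (1 - 1*(-54)) - 525 = (1 + 54) - 525 = 55 - 525 = -470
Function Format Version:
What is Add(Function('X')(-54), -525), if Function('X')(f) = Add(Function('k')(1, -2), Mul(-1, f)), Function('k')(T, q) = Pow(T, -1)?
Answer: -470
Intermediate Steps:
Function('X')(f) = Add(1, Mul(-1, f)) (Function('X')(f) = Add(Pow(1, -1), Mul(-1, f)) = Add(1, Mul(-1, f)))
Add(Function('X')(-54), -525) = Add(Add(1, Mul(-1, -54)), -525) = Add(Add(1, 54), -525) = Add(55, -525) = -470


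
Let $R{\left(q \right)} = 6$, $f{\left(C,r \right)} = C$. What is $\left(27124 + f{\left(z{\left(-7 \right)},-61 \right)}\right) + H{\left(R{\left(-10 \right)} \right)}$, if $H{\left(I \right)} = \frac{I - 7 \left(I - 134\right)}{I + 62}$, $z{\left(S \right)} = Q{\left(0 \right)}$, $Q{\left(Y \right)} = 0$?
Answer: $\frac{922667}{34} \approx 27137.0$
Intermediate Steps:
$z{\left(S \right)} = 0$
$H{\left(I \right)} = \frac{938 - 6 I}{62 + I}$ ($H{\left(I \right)} = \frac{I - 7 \left(-134 + I\right)}{62 + I} = \frac{I - \left(-938 + 7 I\right)}{62 + I} = \frac{938 - 6 I}{62 + I}$)
$\left(27124 + f{\left(z{\left(-7 \right)},-61 \right)}\right) + H{\left(R{\left(-10 \right)} \right)} = \left(27124 + 0\right) + \frac{2 \left(469 - 18\right)}{62 + 6} = 27124 + \frac{2 \left(469 - 18\right)}{68} = 27124 + 2 \cdot \frac{1}{68} \cdot 451 = 27124 + \frac{451}{34} = \frac{922667}{34}$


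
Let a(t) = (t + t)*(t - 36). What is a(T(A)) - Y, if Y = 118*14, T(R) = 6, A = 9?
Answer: -2012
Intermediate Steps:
Y = 1652
a(t) = 2*t*(-36 + t) (a(t) = (2*t)*(-36 + t) = 2*t*(-36 + t))
a(T(A)) - Y = 2*6*(-36 + 6) - 1*1652 = 2*6*(-30) - 1652 = -360 - 1652 = -2012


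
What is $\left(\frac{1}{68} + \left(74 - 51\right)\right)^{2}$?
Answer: $\frac{2449225}{4624} \approx 529.68$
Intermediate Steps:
$\left(\frac{1}{68} + \left(74 - 51\right)\right)^{2} = \left(\frac{1}{68} + 23\right)^{2} = \left(\frac{1565}{68}\right)^{2} = \frac{2449225}{4624}$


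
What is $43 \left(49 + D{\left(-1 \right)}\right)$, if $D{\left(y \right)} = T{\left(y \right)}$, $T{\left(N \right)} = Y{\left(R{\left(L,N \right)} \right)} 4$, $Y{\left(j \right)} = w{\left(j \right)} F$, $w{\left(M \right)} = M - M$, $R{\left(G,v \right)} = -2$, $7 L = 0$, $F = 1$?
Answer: $2107$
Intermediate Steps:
$L = 0$ ($L = \frac{1}{7} \cdot 0 = 0$)
$w{\left(M \right)} = 0$
$Y{\left(j \right)} = 0$ ($Y{\left(j \right)} = 0 \cdot 1 = 0$)
$T{\left(N \right)} = 0$ ($T{\left(N \right)} = 0 \cdot 4 = 0$)
$D{\left(y \right)} = 0$
$43 \left(49 + D{\left(-1 \right)}\right) = 43 \left(49 + 0\right) = 43 \cdot 49 = 2107$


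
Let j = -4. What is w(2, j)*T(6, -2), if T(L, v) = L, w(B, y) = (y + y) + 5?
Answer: -18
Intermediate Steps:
w(B, y) = 5 + 2*y (w(B, y) = 2*y + 5 = 5 + 2*y)
w(2, j)*T(6, -2) = (5 + 2*(-4))*6 = (5 - 8)*6 = -3*6 = -18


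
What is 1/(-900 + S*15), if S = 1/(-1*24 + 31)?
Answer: -7/6285 ≈ -0.0011138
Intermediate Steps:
S = 1/7 (S = 1/(-24 + 31) = 1/7 ≈ 0.14286)
1/(-900 + S*15) = 1/(-900 + (1/7)*15) = 1/(-900 + 15/7) = 1/(-6285/7) = -7/6285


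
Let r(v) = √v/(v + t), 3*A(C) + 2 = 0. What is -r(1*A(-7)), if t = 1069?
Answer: -I*√6/3205 ≈ -0.00076427*I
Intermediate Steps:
A(C) = -⅔ (A(C) = -⅔ + (⅓)*0 = -⅔ + 0 = -⅔)
r(v) = √v/(1069 + v) (r(v) = √v/(v + 1069) = √v/(1069 + v))
-r(1*A(-7)) = -√(1*(-⅔))/(1069 + 1*(-⅔)) = -√(-⅔)/(1069 - ⅔) = -I*√6/3/3205/3 = -I*√6/3*3/3205 = -I*√6/3205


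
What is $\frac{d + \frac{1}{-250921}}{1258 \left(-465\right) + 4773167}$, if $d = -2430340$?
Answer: $- \frac{609823343141}{1050906579437} \approx -0.58028$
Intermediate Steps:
$\frac{d + \frac{1}{-250921}}{1258 \left(-465\right) + 4773167} = \frac{-2430340 + \frac{1}{-250921}}{1258 \left(-465\right) + 4773167} = \frac{-2430340 - \frac{1}{250921}}{-584970 + 4773167} = - \frac{609823343141}{250921 \cdot 4188197} = \left(- \frac{609823343141}{250921}\right) \frac{1}{4188197} = - \frac{609823343141}{1050906579437}$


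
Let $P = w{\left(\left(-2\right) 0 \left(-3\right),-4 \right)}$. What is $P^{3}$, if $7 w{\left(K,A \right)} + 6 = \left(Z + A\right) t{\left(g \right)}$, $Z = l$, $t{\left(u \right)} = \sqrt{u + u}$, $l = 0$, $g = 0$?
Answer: $- \frac{216}{343} \approx -0.62974$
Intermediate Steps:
$t{\left(u \right)} = \sqrt{2} \sqrt{u}$ ($t{\left(u \right)} = \sqrt{2 u} = \sqrt{2} \sqrt{u}$)
$Z = 0$
$w{\left(K,A \right)} = - \frac{6}{7}$ ($w{\left(K,A \right)} = - \frac{6}{7} + \frac{\left(0 + A\right) \sqrt{2} \sqrt{0}}{7} = - \frac{6}{7} + \frac{A \sqrt{2} \cdot 0}{7} = - \frac{6}{7} + \frac{A 0}{7} = - \frac{6}{7} + \frac{1}{7} \cdot 0 = - \frac{6}{7} + 0 = - \frac{6}{7}$)
$P = - \frac{6}{7} \approx -0.85714$
$P^{3} = \left(- \frac{6}{7}\right)^{3} = - \frac{216}{343}$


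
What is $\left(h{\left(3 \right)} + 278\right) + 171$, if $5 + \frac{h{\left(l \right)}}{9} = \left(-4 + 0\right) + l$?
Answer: $395$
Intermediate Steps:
$h{\left(l \right)} = -81 + 9 l$ ($h{\left(l \right)} = -45 + 9 \left(\left(-4 + 0\right) + l\right) = -45 + 9 \left(-4 + l\right) = -45 + \left(-36 + 9 l\right) = -81 + 9 l$)
$\left(h{\left(3 \right)} + 278\right) + 171 = \left(\left(-81 + 9 \cdot 3\right) + 278\right) + 171 = \left(\left(-81 + 27\right) + 278\right) + 171 = \left(-54 + 278\right) + 171 = 224 + 171 = 395$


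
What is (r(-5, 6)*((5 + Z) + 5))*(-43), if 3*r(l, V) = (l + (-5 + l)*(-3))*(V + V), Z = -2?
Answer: -34400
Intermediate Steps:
r(l, V) = 2*V*(15 - 2*l)/3 (r(l, V) = ((l + (-5 + l)*(-3))*(V + V))/3 = ((l + (15 - 3*l))*(2*V))/3 = ((15 - 2*l)*(2*V))/3 = (2*V*(15 - 2*l))/3 = 2*V*(15 - 2*l)/3)
(r(-5, 6)*((5 + Z) + 5))*(-43) = (((2/3)*6*(15 - 2*(-5)))*((5 - 2) + 5))*(-43) = (((2/3)*6*(15 + 10))*(3 + 5))*(-43) = (((2/3)*6*25)*8)*(-43) = (100*8)*(-43) = 800*(-43) = -34400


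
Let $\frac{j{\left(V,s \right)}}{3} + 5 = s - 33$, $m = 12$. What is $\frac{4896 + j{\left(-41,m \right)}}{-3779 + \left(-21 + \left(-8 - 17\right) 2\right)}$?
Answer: $- \frac{219}{175} \approx -1.2514$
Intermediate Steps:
$j{\left(V,s \right)} = -114 + 3 s$ ($j{\left(V,s \right)} = -15 + 3 \left(s - 33\right) = -15 + 3 \left(-33 + s\right) = -15 + \left(-99 + 3 s\right) = -114 + 3 s$)
$\frac{4896 + j{\left(-41,m \right)}}{-3779 + \left(-21 + \left(-8 - 17\right) 2\right)} = \frac{4896 + \left(-114 + 3 \cdot 12\right)}{-3779 + \left(-21 + \left(-8 - 17\right) 2\right)} = \frac{4896 + \left(-114 + 36\right)}{-3779 + \left(-21 + \left(-8 - 17\right) 2\right)} = \frac{4896 - 78}{-3779 - 71} = \frac{4818}{-3779 - 71} = \frac{4818}{-3850} = 4818 \left(- \frac{1}{3850}\right) = - \frac{219}{175}$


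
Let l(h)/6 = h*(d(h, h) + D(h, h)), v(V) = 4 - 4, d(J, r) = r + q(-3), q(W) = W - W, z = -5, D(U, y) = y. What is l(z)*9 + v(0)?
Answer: 2700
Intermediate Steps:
q(W) = 0
d(J, r) = r (d(J, r) = r + 0 = r)
v(V) = 0
l(h) = 12*h² (l(h) = 6*(h*(h + h)) = 6*(h*(2*h)) = 6*(2*h²) = 12*h²)
l(z)*9 + v(0) = (12*(-5)²)*9 + 0 = (12*25)*9 + 0 = 300*9 + 0 = 2700 + 0 = 2700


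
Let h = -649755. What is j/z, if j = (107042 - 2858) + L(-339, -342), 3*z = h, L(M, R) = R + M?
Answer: -34501/72195 ≈ -0.47789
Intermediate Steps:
L(M, R) = M + R
z = -216585 (z = (⅓)*(-649755) = -216585)
j = 103503 (j = (107042 - 2858) + (-339 - 342) = 104184 - 681 = 103503)
j/z = 103503/(-216585) = 103503*(-1/216585) = -34501/72195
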